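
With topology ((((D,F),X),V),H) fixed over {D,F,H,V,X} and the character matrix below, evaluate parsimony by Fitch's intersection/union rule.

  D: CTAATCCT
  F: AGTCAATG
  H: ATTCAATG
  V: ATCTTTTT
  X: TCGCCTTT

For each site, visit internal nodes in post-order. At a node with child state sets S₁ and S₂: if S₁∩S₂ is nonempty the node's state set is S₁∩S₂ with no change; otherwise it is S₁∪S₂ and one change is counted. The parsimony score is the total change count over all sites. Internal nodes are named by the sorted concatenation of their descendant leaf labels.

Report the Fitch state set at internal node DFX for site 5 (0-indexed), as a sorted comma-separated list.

A,C,T

[col 0] DF: children D:{C}, F:{A} ∪→ {A,C}; cost 1
[col 0] DFX: children DF:{A,C}, X:{T} ∪→ {A,C,T}; cost 1
[col 0] DFVX: children DFX:{A,C,T}, V:{A} ∩→ {A}; cost 0
[col 0] DFHVX: children DFVX:{A}, H:{A} ∩→ {A}; cost 0
[col 1] DF: children D:{T}, F:{G} ∪→ {G,T}; cost 1
[col 1] DFX: children DF:{G,T}, X:{C} ∪→ {C,G,T}; cost 1
[col 1] DFVX: children DFX:{C,G,T}, V:{T} ∩→ {T}; cost 0
[col 1] DFHVX: children DFVX:{T}, H:{T} ∩→ {T}; cost 0
[col 2] DF: children D:{A}, F:{T} ∪→ {A,T}; cost 1
[col 2] DFX: children DF:{A,T}, X:{G} ∪→ {A,G,T}; cost 1
[col 2] DFVX: children DFX:{A,G,T}, V:{C} ∪→ {A,C,G,T}; cost 1
[col 2] DFHVX: children DFVX:{A,C,G,T}, H:{T} ∩→ {T}; cost 0
[col 3] DF: children D:{A}, F:{C} ∪→ {A,C}; cost 1
[col 3] DFX: children DF:{A,C}, X:{C} ∩→ {C}; cost 0
[col 3] DFVX: children DFX:{C}, V:{T} ∪→ {C,T}; cost 1
[col 3] DFHVX: children DFVX:{C,T}, H:{C} ∩→ {C}; cost 0
[col 4] DF: children D:{T}, F:{A} ∪→ {A,T}; cost 1
[col 4] DFX: children DF:{A,T}, X:{C} ∪→ {A,C,T}; cost 1
[col 4] DFVX: children DFX:{A,C,T}, V:{T} ∩→ {T}; cost 0
[col 4] DFHVX: children DFVX:{T}, H:{A} ∪→ {A,T}; cost 1
[col 5] DF: children D:{C}, F:{A} ∪→ {A,C}; cost 1
[col 5] DFX: children DF:{A,C}, X:{T} ∪→ {A,C,T}; cost 1
[col 5] DFVX: children DFX:{A,C,T}, V:{T} ∩→ {T}; cost 0
[col 5] DFHVX: children DFVX:{T}, H:{A} ∪→ {A,T}; cost 1
[col 6] DF: children D:{C}, F:{T} ∪→ {C,T}; cost 1
[col 6] DFX: children DF:{C,T}, X:{T} ∩→ {T}; cost 0
[col 6] DFVX: children DFX:{T}, V:{T} ∩→ {T}; cost 0
[col 6] DFHVX: children DFVX:{T}, H:{T} ∩→ {T}; cost 0
[col 7] DF: children D:{T}, F:{G} ∪→ {G,T}; cost 1
[col 7] DFX: children DF:{G,T}, X:{T} ∩→ {T}; cost 0
[col 7] DFVX: children DFX:{T}, V:{T} ∩→ {T}; cost 0
[col 7] DFHVX: children DFVX:{T}, H:{G} ∪→ {G,T}; cost 1
per-site changes: [2, 2, 3, 2, 3, 3, 1, 2]; total = 18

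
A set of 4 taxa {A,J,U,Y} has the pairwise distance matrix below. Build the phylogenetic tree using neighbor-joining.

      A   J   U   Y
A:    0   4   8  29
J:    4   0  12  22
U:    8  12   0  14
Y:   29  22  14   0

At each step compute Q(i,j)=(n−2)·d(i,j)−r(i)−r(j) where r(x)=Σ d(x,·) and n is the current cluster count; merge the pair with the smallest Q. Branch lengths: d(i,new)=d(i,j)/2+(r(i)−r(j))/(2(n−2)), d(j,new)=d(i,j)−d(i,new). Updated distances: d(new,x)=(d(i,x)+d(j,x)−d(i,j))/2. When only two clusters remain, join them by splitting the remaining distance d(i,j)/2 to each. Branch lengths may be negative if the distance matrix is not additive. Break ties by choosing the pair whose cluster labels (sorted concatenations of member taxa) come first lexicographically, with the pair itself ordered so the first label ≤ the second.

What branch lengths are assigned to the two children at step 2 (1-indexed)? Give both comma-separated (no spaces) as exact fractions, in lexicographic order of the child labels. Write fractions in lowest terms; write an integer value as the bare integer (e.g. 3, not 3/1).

1. join A+J (d=4, Q=-71) ⇒ AJ; edges |A|=11/4, |J|=5/4
  updated: d(AJ,U)=8, d(AJ,Y)=47/2
2. join AJ+U (d=8, Q=-91/2) ⇒ AJU; edges |AJ|=35/4, |U|=-3/4
  updated: d(AJU,Y)=59/4
3. join AJU+Y (d=59/4) ⇒ AJUY; edges |AJU|=59/8, |Y|=59/8
final tree: (((A:11/4,J:5/4):35/4,U:-3/4):59/8,Y:59/8)
total length: 107/4

35/4,-3/4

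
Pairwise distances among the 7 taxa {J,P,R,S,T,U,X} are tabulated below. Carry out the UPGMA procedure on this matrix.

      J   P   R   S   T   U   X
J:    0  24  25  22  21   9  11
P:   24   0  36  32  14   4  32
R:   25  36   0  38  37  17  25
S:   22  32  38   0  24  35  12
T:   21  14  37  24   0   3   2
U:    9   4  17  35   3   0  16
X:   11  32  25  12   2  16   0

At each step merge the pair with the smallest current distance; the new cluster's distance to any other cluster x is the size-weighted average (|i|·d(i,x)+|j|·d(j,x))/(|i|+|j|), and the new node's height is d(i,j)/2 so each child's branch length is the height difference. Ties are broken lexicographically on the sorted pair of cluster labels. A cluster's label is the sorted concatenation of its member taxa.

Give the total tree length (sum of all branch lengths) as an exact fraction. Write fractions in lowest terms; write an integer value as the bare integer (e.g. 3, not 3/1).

step 1: merge (T,X) at d=2; branch lengths T→1, X→1; new cluster TX
  updated: d(J,TX)=16, d(P,TX)=23, d(R,TX)=31, d(S,TX)=18, d(TX,U)=19/2
step 2: merge (P,U) at d=4; branch lengths P→2, U→2; new cluster PU
  updated: d(J,PU)=33/2, d(PU,R)=53/2, d(PU,S)=67/2, d(PU,TX)=65/4
step 3: merge (J,TX) at d=16; branch lengths J→8, TX→7; new cluster JTX
  updated: d(JTX,PU)=49/3, d(JTX,R)=29, d(JTX,S)=58/3
step 4: merge (JTX,PU) at d=49/3; branch lengths JTX→1/6, PU→37/6; new cluster JPTUX
  updated: d(JPTUX,R)=28, d(JPTUX,S)=25
step 5: merge (JPTUX,S) at d=25; branch lengths JPTUX→13/3, S→25/2; new cluster JPSTUX
  updated: d(JPSTUX,R)=89/3
step 6: merge (JPSTUX,R) at d=89/3; branch lengths JPSTUX→7/3, R→89/6; new cluster JPRSTUX
final tree: ((((J:8,(T:1,X:1):7):1/6,(P:2,U:2):37/6):13/3,S:25/2):7/3,R:89/6)
total length: 184/3

184/3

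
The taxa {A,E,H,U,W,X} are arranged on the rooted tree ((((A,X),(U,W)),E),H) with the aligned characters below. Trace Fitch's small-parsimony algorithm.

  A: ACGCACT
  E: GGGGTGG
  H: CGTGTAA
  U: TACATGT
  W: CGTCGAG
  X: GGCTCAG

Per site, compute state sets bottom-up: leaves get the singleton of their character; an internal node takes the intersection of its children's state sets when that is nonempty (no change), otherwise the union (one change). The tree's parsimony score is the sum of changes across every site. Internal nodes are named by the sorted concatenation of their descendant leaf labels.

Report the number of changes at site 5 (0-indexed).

3

AX@0: {A} ∪ {G} = {A,G} (union, +1)
UW@0: {T} ∪ {C} = {C,T} (union, +1)
AUWX@0: {A,G} ∪ {C,T} = {A,C,G,T} (union, +1)
AEUWX@0: {A,C,G,T} ∩ {G} = {G} (intersection, +0)
AEHUWX@0: {G} ∪ {C} = {C,G} (union, +1)
AX@1: {C} ∪ {G} = {C,G} (union, +1)
UW@1: {A} ∪ {G} = {A,G} (union, +1)
AUWX@1: {C,G} ∩ {A,G} = {G} (intersection, +0)
AEUWX@1: {G} ∩ {G} = {G} (intersection, +0)
AEHUWX@1: {G} ∩ {G} = {G} (intersection, +0)
AX@2: {G} ∪ {C} = {C,G} (union, +1)
UW@2: {C} ∪ {T} = {C,T} (union, +1)
AUWX@2: {C,G} ∩ {C,T} = {C} (intersection, +0)
AEUWX@2: {C} ∪ {G} = {C,G} (union, +1)
AEHUWX@2: {C,G} ∪ {T} = {C,G,T} (union, +1)
AX@3: {C} ∪ {T} = {C,T} (union, +1)
UW@3: {A} ∪ {C} = {A,C} (union, +1)
AUWX@3: {C,T} ∩ {A,C} = {C} (intersection, +0)
AEUWX@3: {C} ∪ {G} = {C,G} (union, +1)
AEHUWX@3: {C,G} ∩ {G} = {G} (intersection, +0)
AX@4: {A} ∪ {C} = {A,C} (union, +1)
UW@4: {T} ∪ {G} = {G,T} (union, +1)
AUWX@4: {A,C} ∪ {G,T} = {A,C,G,T} (union, +1)
AEUWX@4: {A,C,G,T} ∩ {T} = {T} (intersection, +0)
AEHUWX@4: {T} ∩ {T} = {T} (intersection, +0)
AX@5: {C} ∪ {A} = {A,C} (union, +1)
UW@5: {G} ∪ {A} = {A,G} (union, +1)
AUWX@5: {A,C} ∩ {A,G} = {A} (intersection, +0)
AEUWX@5: {A} ∪ {G} = {A,G} (union, +1)
AEHUWX@5: {A,G} ∩ {A} = {A} (intersection, +0)
AX@6: {T} ∪ {G} = {G,T} (union, +1)
UW@6: {T} ∪ {G} = {G,T} (union, +1)
AUWX@6: {G,T} ∩ {G,T} = {G,T} (intersection, +0)
AEUWX@6: {G,T} ∩ {G} = {G} (intersection, +0)
AEHUWX@6: {G} ∪ {A} = {A,G} (union, +1)
per-site changes: [4, 2, 4, 3, 3, 3, 3]; total = 22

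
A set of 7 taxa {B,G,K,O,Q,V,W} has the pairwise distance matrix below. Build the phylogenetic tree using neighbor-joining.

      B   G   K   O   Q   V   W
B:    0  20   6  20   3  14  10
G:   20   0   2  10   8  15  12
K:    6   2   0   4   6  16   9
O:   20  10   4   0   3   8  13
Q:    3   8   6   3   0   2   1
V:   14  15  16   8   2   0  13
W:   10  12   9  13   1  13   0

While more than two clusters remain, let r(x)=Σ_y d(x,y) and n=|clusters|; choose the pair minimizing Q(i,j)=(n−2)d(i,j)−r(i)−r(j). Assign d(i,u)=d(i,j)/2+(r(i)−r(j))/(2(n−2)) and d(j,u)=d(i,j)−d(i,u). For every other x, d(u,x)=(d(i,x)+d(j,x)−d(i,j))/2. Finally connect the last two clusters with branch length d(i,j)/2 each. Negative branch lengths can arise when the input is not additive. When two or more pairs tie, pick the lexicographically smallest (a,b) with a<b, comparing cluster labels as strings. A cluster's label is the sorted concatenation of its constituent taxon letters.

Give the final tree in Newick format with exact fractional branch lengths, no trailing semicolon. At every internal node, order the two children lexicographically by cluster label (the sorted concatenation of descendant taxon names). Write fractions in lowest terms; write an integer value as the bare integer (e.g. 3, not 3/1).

1. join G+K (d=2, Q=-100) ⇒ GK; edges |G|=17/5, |K|=-7/5
  updated: d(B,GK)=12, d(GK,O)=6, d(GK,Q)=6, d(GK,V)=29/2, d(GK,W)=19/2
2. join GK+O (d=6, Q=-74) ⇒ GKO; edges |GK|=11/4, |O|=13/4
  updated: d(B,GKO)=13, d(GKO,Q)=3/2, d(GKO,V)=33/4, d(GKO,W)=33/4
3. join GKO+V (d=33/4, Q=-87/2) ⇒ GKOV; edges |GKO|=37/12, |V|=31/6
  updated: d(B,GKOV)=75/8, d(GKOV,Q)=-19/8, d(GKOV,W)=13/2
4. join B+W (d=10, Q=-159/8) ⇒ BW; edges |B|=199/32, |W|=121/32
  updated: d(BW,GKOV)=47/16, d(BW,Q)=-3
5. join BW+GKOV (d=47/16, Q=39/16) ⇒ BGKOVW; edges |BW|=37/32, |GKOV|=57/32
  updated: d(BGKOVW,Q)=-133/32
6. join BGKOVW+Q (d=-133/32) ⇒ BGKOQVW; edges |BGKOVW|=-133/64, |Q|=-133/64
final tree: (((B:199/32,W:121/32):37/32,(((G:17/5,K:-7/5):11/4,O:13/4):37/12,V:31/6):57/32):-133/64,Q:-133/64)
total length: 801/32

(((B:199/32,W:121/32):37/32,(((G:17/5,K:-7/5):11/4,O:13/4):37/12,V:31/6):57/32):-133/64,Q:-133/64)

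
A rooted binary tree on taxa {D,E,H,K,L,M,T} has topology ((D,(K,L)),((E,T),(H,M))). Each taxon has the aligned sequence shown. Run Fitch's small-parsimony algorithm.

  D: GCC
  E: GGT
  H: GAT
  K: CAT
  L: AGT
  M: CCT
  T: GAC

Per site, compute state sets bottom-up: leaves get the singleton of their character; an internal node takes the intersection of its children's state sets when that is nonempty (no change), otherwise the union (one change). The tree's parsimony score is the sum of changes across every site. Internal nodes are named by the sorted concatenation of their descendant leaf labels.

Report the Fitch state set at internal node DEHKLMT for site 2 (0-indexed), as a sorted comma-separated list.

KL@0: {C} ∪ {A} = {A,C} (union, +1)
DKL@0: {G} ∪ {A,C} = {A,C,G} (union, +1)
ET@0: {G} ∩ {G} = {G} (intersection, +0)
HM@0: {G} ∪ {C} = {C,G} (union, +1)
EHMT@0: {G} ∩ {C,G} = {G} (intersection, +0)
DEHKLMT@0: {A,C,G} ∩ {G} = {G} (intersection, +0)
KL@1: {A} ∪ {G} = {A,G} (union, +1)
DKL@1: {C} ∪ {A,G} = {A,C,G} (union, +1)
ET@1: {G} ∪ {A} = {A,G} (union, +1)
HM@1: {A} ∪ {C} = {A,C} (union, +1)
EHMT@1: {A,G} ∩ {A,C} = {A} (intersection, +0)
DEHKLMT@1: {A,C,G} ∩ {A} = {A} (intersection, +0)
KL@2: {T} ∩ {T} = {T} (intersection, +0)
DKL@2: {C} ∪ {T} = {C,T} (union, +1)
ET@2: {T} ∪ {C} = {C,T} (union, +1)
HM@2: {T} ∩ {T} = {T} (intersection, +0)
EHMT@2: {C,T} ∩ {T} = {T} (intersection, +0)
DEHKLMT@2: {C,T} ∩ {T} = {T} (intersection, +0)
per-site changes: [3, 4, 2]; total = 9

T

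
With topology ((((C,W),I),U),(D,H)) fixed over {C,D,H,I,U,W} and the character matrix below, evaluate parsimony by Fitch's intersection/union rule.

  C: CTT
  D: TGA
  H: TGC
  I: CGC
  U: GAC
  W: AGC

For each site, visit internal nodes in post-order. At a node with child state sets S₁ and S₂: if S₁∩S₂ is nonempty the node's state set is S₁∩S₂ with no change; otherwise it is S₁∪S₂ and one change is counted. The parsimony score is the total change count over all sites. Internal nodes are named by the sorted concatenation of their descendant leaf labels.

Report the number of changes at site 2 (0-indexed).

2

site 0, node CW: C={C} ∪ W={A} → {A,C} (+1)
site 0, node CIW: CW={A,C} ∩ I={C} → {C} (+0)
site 0, node CIUW: CIW={C} ∪ U={G} → {C,G} (+1)
site 0, node DH: D={T} ∩ H={T} → {T} (+0)
site 0, node CDHIUW: CIUW={C,G} ∪ DH={T} → {C,G,T} (+1)
site 1, node CW: C={T} ∪ W={G} → {G,T} (+1)
site 1, node CIW: CW={G,T} ∩ I={G} → {G} (+0)
site 1, node CIUW: CIW={G} ∪ U={A} → {A,G} (+1)
site 1, node DH: D={G} ∩ H={G} → {G} (+0)
site 1, node CDHIUW: CIUW={A,G} ∩ DH={G} → {G} (+0)
site 2, node CW: C={T} ∪ W={C} → {C,T} (+1)
site 2, node CIW: CW={C,T} ∩ I={C} → {C} (+0)
site 2, node CIUW: CIW={C} ∩ U={C} → {C} (+0)
site 2, node DH: D={A} ∪ H={C} → {A,C} (+1)
site 2, node CDHIUW: CIUW={C} ∩ DH={A,C} → {C} (+0)
per-site changes: [3, 2, 2]; total = 7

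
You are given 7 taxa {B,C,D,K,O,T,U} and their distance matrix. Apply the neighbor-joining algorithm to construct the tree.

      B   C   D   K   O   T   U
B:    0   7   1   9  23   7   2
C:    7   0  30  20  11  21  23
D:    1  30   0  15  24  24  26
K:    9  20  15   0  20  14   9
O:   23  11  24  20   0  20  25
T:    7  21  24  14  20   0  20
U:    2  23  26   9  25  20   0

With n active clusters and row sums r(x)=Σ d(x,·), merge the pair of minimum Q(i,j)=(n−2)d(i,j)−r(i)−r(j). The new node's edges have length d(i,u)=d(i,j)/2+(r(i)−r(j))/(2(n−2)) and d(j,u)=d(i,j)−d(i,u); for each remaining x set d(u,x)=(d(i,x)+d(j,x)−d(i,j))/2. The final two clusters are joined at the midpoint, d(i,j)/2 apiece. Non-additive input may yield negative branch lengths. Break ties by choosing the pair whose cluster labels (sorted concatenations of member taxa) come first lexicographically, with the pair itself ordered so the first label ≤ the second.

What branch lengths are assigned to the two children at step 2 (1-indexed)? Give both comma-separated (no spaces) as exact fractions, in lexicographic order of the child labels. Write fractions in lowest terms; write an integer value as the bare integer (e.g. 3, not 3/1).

-55/8,63/8

iteration 1: select C,O (d=11, Q=-180); attach at lengths (22/5, 33/5); label the merged cluster CO
  updated: d(B,CO)=19/2, d(CO,D)=43/2, d(CO,K)=29/2, d(CO,T)=15, d(CO,U)=37/2
iteration 2: select B,D (d=1, Q=-112); attach at lengths (-55/8, 63/8); label the merged cluster BD
  updated: d(BD,CO)=15, d(BD,K)=23/2, d(BD,T)=15, d(BD,U)=27/2
iteration 3: select K,U (d=9, Q=-83); attach at lengths (5/2, 13/2); label the merged cluster KU
  updated: d(BD,KU)=8, d(CO,KU)=12, d(KU,T)=25/2
iteration 4: select BD,KU (d=8, Q=-109/2); attach at lengths (43/8, 21/8); label the merged cluster BDKU
  updated: d(BDKU,CO)=19/2, d(BDKU,T)=39/4
iteration 5: select BDKU,CO (d=19/2, Q=-137/4); attach at lengths (17/8, 59/8); label the merged cluster BCDKOU
  updated: d(BCDKOU,T)=61/8
iteration 6: select BCDKOU,T (d=61/8); attach at lengths (61/16, 61/16); label the merged cluster BCDKOTU
final tree: ((((B:-55/8,D:63/8):43/8,(K:5/2,U:13/2):21/8):17/8,(C:22/5,O:33/5):59/8):61/16,T:61/16)
total length: 369/8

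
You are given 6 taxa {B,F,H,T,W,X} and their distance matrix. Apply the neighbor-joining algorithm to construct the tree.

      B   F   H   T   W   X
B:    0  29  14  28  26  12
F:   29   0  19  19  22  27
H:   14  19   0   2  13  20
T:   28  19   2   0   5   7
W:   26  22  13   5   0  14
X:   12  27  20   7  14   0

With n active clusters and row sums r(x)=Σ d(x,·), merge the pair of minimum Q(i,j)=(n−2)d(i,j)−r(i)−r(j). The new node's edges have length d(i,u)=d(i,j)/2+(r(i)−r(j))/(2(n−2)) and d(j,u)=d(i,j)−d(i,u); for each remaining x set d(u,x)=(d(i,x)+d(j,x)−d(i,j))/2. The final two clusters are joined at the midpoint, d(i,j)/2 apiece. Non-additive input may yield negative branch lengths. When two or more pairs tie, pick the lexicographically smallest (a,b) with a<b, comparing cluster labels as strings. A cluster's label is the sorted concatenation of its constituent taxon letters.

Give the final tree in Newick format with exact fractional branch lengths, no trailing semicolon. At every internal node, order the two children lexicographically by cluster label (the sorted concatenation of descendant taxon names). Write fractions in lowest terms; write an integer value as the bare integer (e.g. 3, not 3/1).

((((B:77/8,X:19/8):113/16,F:239/16):17/16,(H:9/4,T:-1/4):33/16):95/32,W:95/32)

1. join B+X (d=12, Q=-141) ⇒ BX; edges |B|=77/8, |X|=19/8
  updated: d(BX,F)=22, d(BX,H)=11, d(BX,T)=23/2, d(BX,W)=14
2. join H+T (d=2, Q=-153/2) ⇒ HT; edges |H|=9/4, |T|=-1/4
  updated: d(BX,HT)=41/4, d(F,HT)=18, d(HT,W)=8
3. join BX+F (d=22, Q=-257/4) ⇒ BFX; edges |BX|=113/16, |F|=239/16
  updated: d(BFX,HT)=25/8, d(BFX,W)=7
4. join BFX+HT (d=25/8, Q=-145/8) ⇒ BFHTX; edges |BFX|=17/16, |HT|=33/16
  updated: d(BFHTX,W)=95/16
5. join BFHTX+W (d=95/16) ⇒ BFHTWX; edges |BFHTX|=95/32, |W|=95/32
final tree: ((((B:77/8,X:19/8):113/16,F:239/16):17/16,(H:9/4,T:-1/4):33/16):95/32,W:95/32)
total length: 721/16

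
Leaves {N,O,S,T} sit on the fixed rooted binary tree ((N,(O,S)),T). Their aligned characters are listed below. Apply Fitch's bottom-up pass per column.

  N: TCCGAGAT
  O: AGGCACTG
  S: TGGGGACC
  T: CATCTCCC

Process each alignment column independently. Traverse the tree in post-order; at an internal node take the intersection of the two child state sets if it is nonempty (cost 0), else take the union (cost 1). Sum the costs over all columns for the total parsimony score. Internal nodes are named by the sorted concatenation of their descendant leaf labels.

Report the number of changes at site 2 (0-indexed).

site 0, node OS: O={A} ∪ S={T} → {A,T} (+1)
site 0, node NOS: N={T} ∩ OS={A,T} → {T} (+0)
site 0, node NOST: NOS={T} ∪ T={C} → {C,T} (+1)
site 1, node OS: O={G} ∩ S={G} → {G} (+0)
site 1, node NOS: N={C} ∪ OS={G} → {C,G} (+1)
site 1, node NOST: NOS={C,G} ∪ T={A} → {A,C,G} (+1)
site 2, node OS: O={G} ∩ S={G} → {G} (+0)
site 2, node NOS: N={C} ∪ OS={G} → {C,G} (+1)
site 2, node NOST: NOS={C,G} ∪ T={T} → {C,G,T} (+1)
site 3, node OS: O={C} ∪ S={G} → {C,G} (+1)
site 3, node NOS: N={G} ∩ OS={C,G} → {G} (+0)
site 3, node NOST: NOS={G} ∪ T={C} → {C,G} (+1)
site 4, node OS: O={A} ∪ S={G} → {A,G} (+1)
site 4, node NOS: N={A} ∩ OS={A,G} → {A} (+0)
site 4, node NOST: NOS={A} ∪ T={T} → {A,T} (+1)
site 5, node OS: O={C} ∪ S={A} → {A,C} (+1)
site 5, node NOS: N={G} ∪ OS={A,C} → {A,C,G} (+1)
site 5, node NOST: NOS={A,C,G} ∩ T={C} → {C} (+0)
site 6, node OS: O={T} ∪ S={C} → {C,T} (+1)
site 6, node NOS: N={A} ∪ OS={C,T} → {A,C,T} (+1)
site 6, node NOST: NOS={A,C,T} ∩ T={C} → {C} (+0)
site 7, node OS: O={G} ∪ S={C} → {C,G} (+1)
site 7, node NOS: N={T} ∪ OS={C,G} → {C,G,T} (+1)
site 7, node NOST: NOS={C,G,T} ∩ T={C} → {C} (+0)
per-site changes: [2, 2, 2, 2, 2, 2, 2, 2]; total = 16

2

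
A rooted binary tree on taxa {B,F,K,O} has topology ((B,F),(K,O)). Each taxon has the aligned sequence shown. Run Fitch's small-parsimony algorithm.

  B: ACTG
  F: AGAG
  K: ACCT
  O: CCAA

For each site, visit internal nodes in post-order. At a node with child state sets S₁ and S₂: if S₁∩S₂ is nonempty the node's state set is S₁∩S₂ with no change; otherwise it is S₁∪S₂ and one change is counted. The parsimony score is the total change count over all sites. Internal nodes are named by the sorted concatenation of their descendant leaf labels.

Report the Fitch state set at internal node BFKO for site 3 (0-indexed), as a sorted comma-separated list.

A,G,T

[col 0] BF: children B:{A}, F:{A} ∩→ {A}; cost 0
[col 0] KO: children K:{A}, O:{C} ∪→ {A,C}; cost 1
[col 0] BFKO: children BF:{A}, KO:{A,C} ∩→ {A}; cost 0
[col 1] BF: children B:{C}, F:{G} ∪→ {C,G}; cost 1
[col 1] KO: children K:{C}, O:{C} ∩→ {C}; cost 0
[col 1] BFKO: children BF:{C,G}, KO:{C} ∩→ {C}; cost 0
[col 2] BF: children B:{T}, F:{A} ∪→ {A,T}; cost 1
[col 2] KO: children K:{C}, O:{A} ∪→ {A,C}; cost 1
[col 2] BFKO: children BF:{A,T}, KO:{A,C} ∩→ {A}; cost 0
[col 3] BF: children B:{G}, F:{G} ∩→ {G}; cost 0
[col 3] KO: children K:{T}, O:{A} ∪→ {A,T}; cost 1
[col 3] BFKO: children BF:{G}, KO:{A,T} ∪→ {A,G,T}; cost 1
per-site changes: [1, 1, 2, 2]; total = 6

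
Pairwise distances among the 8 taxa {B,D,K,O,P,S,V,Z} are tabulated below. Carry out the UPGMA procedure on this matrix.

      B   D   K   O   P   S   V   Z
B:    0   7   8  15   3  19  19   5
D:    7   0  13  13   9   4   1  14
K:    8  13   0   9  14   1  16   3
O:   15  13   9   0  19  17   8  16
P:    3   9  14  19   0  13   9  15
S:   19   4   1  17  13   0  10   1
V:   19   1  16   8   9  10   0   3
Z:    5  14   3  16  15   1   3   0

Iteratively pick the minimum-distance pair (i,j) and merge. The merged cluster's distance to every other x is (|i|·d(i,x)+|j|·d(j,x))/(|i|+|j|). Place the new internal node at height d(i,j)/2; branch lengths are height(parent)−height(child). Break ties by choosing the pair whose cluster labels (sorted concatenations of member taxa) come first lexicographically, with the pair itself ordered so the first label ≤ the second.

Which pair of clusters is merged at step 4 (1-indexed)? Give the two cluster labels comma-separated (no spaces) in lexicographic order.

B,P

1. join D+V (d=1) ⇒ DV; edges |D|=1/2, |V|=1/2
  updated: d(B,DV)=13, d(DV,K)=29/2, d(DV,O)=21/2, d(DV,P)=9, d(DV,S)=7, d(DV,Z)=17/2
2. join K+S (d=1) ⇒ KS; edges |K|=1/2, |S|=1/2
  updated: d(B,KS)=27/2, d(DV,KS)=43/4, d(KS,O)=13, d(KS,P)=27/2, d(KS,Z)=2
3. join KS+Z (d=2) ⇒ KSZ; edges |KS|=1/2, |Z|=1
  updated: d(B,KSZ)=32/3, d(DV,KSZ)=10, d(KSZ,O)=14, d(KSZ,P)=14
4. join B+P (d=3) ⇒ BP; edges |B|=3/2, |P|=3/2
  updated: d(BP,DV)=11, d(BP,KSZ)=37/3, d(BP,O)=17
5. join DV+KSZ (d=10) ⇒ DKSVZ; edges |DV|=9/2, |KSZ|=4
  updated: d(BP,DKSVZ)=59/5, d(DKSVZ,O)=63/5
6. join BP+DKSVZ (d=59/5) ⇒ BDKPSVZ; edges |BP|=22/5, |DKSVZ|=9/10
  updated: d(BDKPSVZ,O)=97/7
7. join BDKPSVZ+O (d=97/7) ⇒ BDKOPSVZ; edges |BDKPSVZ|=36/35, |O|=97/14
final tree: (((B:3/2,P:3/2):22/5,((D:1/2,V:1/2):9/2,((K:1/2,S:1/2):1/2,Z:1):4):9/10):36/35,O:97/14)
total length: 989/35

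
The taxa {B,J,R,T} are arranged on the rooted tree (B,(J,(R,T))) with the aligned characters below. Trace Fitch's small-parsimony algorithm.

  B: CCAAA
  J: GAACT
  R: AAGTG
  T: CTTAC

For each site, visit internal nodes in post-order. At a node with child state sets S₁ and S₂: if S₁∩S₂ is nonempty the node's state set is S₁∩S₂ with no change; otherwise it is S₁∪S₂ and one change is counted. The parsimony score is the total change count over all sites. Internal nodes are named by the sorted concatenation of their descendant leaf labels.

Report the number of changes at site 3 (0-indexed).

RT@0: {A} ∪ {C} = {A,C} (union, +1)
JRT@0: {G} ∪ {A,C} = {A,C,G} (union, +1)
BJRT@0: {C} ∩ {A,C,G} = {C} (intersection, +0)
RT@1: {A} ∪ {T} = {A,T} (union, +1)
JRT@1: {A} ∩ {A,T} = {A} (intersection, +0)
BJRT@1: {C} ∪ {A} = {A,C} (union, +1)
RT@2: {G} ∪ {T} = {G,T} (union, +1)
JRT@2: {A} ∪ {G,T} = {A,G,T} (union, +1)
BJRT@2: {A} ∩ {A,G,T} = {A} (intersection, +0)
RT@3: {T} ∪ {A} = {A,T} (union, +1)
JRT@3: {C} ∪ {A,T} = {A,C,T} (union, +1)
BJRT@3: {A} ∩ {A,C,T} = {A} (intersection, +0)
RT@4: {G} ∪ {C} = {C,G} (union, +1)
JRT@4: {T} ∪ {C,G} = {C,G,T} (union, +1)
BJRT@4: {A} ∪ {C,G,T} = {A,C,G,T} (union, +1)
per-site changes: [2, 2, 2, 2, 3]; total = 11

2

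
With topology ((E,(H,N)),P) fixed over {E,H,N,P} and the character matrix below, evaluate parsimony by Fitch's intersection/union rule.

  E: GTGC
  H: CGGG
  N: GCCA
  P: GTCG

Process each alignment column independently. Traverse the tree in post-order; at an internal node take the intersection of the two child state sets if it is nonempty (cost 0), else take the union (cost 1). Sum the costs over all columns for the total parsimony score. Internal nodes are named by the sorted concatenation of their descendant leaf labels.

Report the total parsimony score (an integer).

7

site 0, node HN: H={C} ∪ N={G} → {C,G} (+1)
site 0, node EHN: E={G} ∩ HN={C,G} → {G} (+0)
site 0, node EHNP: EHN={G} ∩ P={G} → {G} (+0)
site 1, node HN: H={G} ∪ N={C} → {C,G} (+1)
site 1, node EHN: E={T} ∪ HN={C,G} → {C,G,T} (+1)
site 1, node EHNP: EHN={C,G,T} ∩ P={T} → {T} (+0)
site 2, node HN: H={G} ∪ N={C} → {C,G} (+1)
site 2, node EHN: E={G} ∩ HN={C,G} → {G} (+0)
site 2, node EHNP: EHN={G} ∪ P={C} → {C,G} (+1)
site 3, node HN: H={G} ∪ N={A} → {A,G} (+1)
site 3, node EHN: E={C} ∪ HN={A,G} → {A,C,G} (+1)
site 3, node EHNP: EHN={A,C,G} ∩ P={G} → {G} (+0)
per-site changes: [1, 2, 2, 2]; total = 7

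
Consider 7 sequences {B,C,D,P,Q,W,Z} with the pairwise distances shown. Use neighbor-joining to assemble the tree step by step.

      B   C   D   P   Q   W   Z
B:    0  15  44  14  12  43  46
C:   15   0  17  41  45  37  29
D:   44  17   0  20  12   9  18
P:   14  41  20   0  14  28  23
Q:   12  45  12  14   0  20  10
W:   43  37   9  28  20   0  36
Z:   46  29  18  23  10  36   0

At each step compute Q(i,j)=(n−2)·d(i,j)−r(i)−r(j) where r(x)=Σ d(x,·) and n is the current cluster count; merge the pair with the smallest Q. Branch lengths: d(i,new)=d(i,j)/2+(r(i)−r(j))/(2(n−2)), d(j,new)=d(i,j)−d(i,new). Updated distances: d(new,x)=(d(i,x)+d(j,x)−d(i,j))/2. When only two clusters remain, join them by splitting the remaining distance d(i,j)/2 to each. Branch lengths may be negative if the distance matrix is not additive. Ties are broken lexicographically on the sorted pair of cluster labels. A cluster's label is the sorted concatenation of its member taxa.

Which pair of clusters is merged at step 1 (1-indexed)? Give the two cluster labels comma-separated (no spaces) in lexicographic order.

B,C

1. join B+C (d=15, Q=-283) ⇒ BC; edges |B|=13/2, |C|=17/2
  updated: d(BC,D)=23, d(BC,P)=20, d(BC,Q)=21, d(BC,W)=65/2, d(BC,Z)=30
2. join D+W (d=9, Q=-343/2) ⇒ DW; edges |D|=-15/16, |W|=159/16
  updated: d(BC,DW)=93/4, d(DW,P)=39/2, d(DW,Q)=23/2, d(DW,Z)=45/2
3. join Q+Z (d=10, Q=-112) ⇒ QZ; edges |Q|=1/6, |Z|=59/6
  updated: d(BC,QZ)=41/2, d(DW,QZ)=12, d(P,QZ)=27/2
4. join BC+P (d=20, Q=-307/4) ⇒ BCP; edges |BC|=203/16, |P|=117/16
  updated: d(BCP,DW)=91/8, d(BCP,QZ)=7
5. join BCP+DW (d=91/8, Q=-243/8) ⇒ BCDPW; edges |BCP|=51/16, |DW|=131/16
  updated: d(BCDPW,QZ)=61/16
6. join BCDPW+QZ (d=61/16) ⇒ BCDPQWZ; edges |BCDPW|=61/32, |QZ|=61/32
final tree: ((((B:13/2,C:17/2):203/16,P:117/16):51/16,(D:-15/16,W:159/16):131/16):61/32,(Q:1/6,Z:59/6):61/32)
total length: 1107/16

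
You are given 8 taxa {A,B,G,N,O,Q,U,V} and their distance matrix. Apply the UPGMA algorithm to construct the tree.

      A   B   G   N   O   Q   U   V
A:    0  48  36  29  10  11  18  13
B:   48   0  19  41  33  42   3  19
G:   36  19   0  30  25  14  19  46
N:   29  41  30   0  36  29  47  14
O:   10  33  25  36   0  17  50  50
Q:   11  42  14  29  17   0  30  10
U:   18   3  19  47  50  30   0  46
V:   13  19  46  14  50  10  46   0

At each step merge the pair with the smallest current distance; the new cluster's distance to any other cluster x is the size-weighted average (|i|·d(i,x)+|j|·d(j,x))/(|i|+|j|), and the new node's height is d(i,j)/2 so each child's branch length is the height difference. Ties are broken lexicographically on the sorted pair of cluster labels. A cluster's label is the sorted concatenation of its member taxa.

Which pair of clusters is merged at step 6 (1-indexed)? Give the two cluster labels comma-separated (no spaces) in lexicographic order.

AO,NQV

1. join B+U (d=3) ⇒ BU; edges |B|=3/2, |U|=3/2
  updated: d(A,BU)=33, d(BU,G)=19, d(BU,N)=44, d(BU,O)=83/2, d(BU,Q)=36, d(BU,V)=65/2
2. join A+O (d=10) ⇒ AO; edges |A|=5, |O|=5
  updated: d(AO,BU)=149/4, d(AO,G)=61/2, d(AO,N)=65/2, d(AO,Q)=14, d(AO,V)=63/2
3. join Q+V (d=10) ⇒ QV; edges |Q|=5, |V|=5
  updated: d(AO,QV)=91/4, d(BU,QV)=137/4, d(G,QV)=30, d(N,QV)=43/2
4. join BU+G (d=19) ⇒ BGU; edges |BU|=8, |G|=19/2
  updated: d(AO,BGU)=35, d(BGU,N)=118/3, d(BGU,QV)=197/6
5. join N+QV (d=43/2) ⇒ NQV; edges |N|=43/4, |QV|=23/4
  updated: d(AO,NQV)=26, d(BGU,NQV)=35
6. join AO+NQV (d=26) ⇒ ANOQV; edges |AO|=8, |NQV|=9/4
  updated: d(ANOQV,BGU)=35
7. join ANOQV+BGU (d=35) ⇒ ABGNOQUV; edges |ANOQV|=9/2, |BGU|=8
final tree: (((A:5,O:5):8,(N:43/4,(Q:5,V:5):23/4):9/4):9/2,((B:3/2,U:3/2):8,G:19/2):8)
total length: 319/4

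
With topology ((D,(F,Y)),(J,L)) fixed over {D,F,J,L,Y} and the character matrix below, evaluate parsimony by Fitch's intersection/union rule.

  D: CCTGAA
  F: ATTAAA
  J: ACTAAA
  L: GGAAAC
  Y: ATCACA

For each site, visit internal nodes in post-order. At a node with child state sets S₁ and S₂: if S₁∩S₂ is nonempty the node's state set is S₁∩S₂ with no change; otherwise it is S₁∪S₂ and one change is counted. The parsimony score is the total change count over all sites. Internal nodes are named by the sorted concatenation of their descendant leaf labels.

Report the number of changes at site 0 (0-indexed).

2

FY@0: {A} ∩ {A} = {A} (intersection, +0)
DFY@0: {C} ∪ {A} = {A,C} (union, +1)
JL@0: {A} ∪ {G} = {A,G} (union, +1)
DFJLY@0: {A,C} ∩ {A,G} = {A} (intersection, +0)
FY@1: {T} ∩ {T} = {T} (intersection, +0)
DFY@1: {C} ∪ {T} = {C,T} (union, +1)
JL@1: {C} ∪ {G} = {C,G} (union, +1)
DFJLY@1: {C,T} ∩ {C,G} = {C} (intersection, +0)
FY@2: {T} ∪ {C} = {C,T} (union, +1)
DFY@2: {T} ∩ {C,T} = {T} (intersection, +0)
JL@2: {T} ∪ {A} = {A,T} (union, +1)
DFJLY@2: {T} ∩ {A,T} = {T} (intersection, +0)
FY@3: {A} ∩ {A} = {A} (intersection, +0)
DFY@3: {G} ∪ {A} = {A,G} (union, +1)
JL@3: {A} ∩ {A} = {A} (intersection, +0)
DFJLY@3: {A,G} ∩ {A} = {A} (intersection, +0)
FY@4: {A} ∪ {C} = {A,C} (union, +1)
DFY@4: {A} ∩ {A,C} = {A} (intersection, +0)
JL@4: {A} ∩ {A} = {A} (intersection, +0)
DFJLY@4: {A} ∩ {A} = {A} (intersection, +0)
FY@5: {A} ∩ {A} = {A} (intersection, +0)
DFY@5: {A} ∩ {A} = {A} (intersection, +0)
JL@5: {A} ∪ {C} = {A,C} (union, +1)
DFJLY@5: {A} ∩ {A,C} = {A} (intersection, +0)
per-site changes: [2, 2, 2, 1, 1, 1]; total = 9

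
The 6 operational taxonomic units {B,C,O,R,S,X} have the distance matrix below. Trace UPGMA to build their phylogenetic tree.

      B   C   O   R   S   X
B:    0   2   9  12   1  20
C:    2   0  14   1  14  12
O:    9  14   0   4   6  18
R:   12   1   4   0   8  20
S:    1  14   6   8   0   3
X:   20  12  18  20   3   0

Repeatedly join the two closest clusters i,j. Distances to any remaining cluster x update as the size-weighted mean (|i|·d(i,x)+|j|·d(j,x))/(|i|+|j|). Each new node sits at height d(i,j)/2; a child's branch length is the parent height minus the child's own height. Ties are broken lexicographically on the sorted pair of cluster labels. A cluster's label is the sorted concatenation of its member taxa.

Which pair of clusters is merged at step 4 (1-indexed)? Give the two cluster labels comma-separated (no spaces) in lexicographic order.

BOS,CR

iteration 1: select B,S (d=1); attach at lengths (1/2, 1/2); label the merged cluster BS
  updated: d(BS,C)=8, d(BS,O)=15/2, d(BS,R)=10, d(BS,X)=23/2
iteration 2: select C,R (d=1); attach at lengths (1/2, 1/2); label the merged cluster CR
  updated: d(BS,CR)=9, d(CR,O)=9, d(CR,X)=16
iteration 3: select BS,O (d=15/2); attach at lengths (13/4, 15/4); label the merged cluster BOS
  updated: d(BOS,CR)=9, d(BOS,X)=41/3
iteration 4: select BOS,CR (d=9); attach at lengths (3/4, 4); label the merged cluster BCORS
  updated: d(BCORS,X)=73/5
iteration 5: select BCORS,X (d=73/5); attach at lengths (14/5, 73/10); label the merged cluster BCORSX
final tree: ((((B:1/2,S:1/2):13/4,O:15/4):3/4,(C:1/2,R:1/2):4):14/5,X:73/10)
total length: 477/20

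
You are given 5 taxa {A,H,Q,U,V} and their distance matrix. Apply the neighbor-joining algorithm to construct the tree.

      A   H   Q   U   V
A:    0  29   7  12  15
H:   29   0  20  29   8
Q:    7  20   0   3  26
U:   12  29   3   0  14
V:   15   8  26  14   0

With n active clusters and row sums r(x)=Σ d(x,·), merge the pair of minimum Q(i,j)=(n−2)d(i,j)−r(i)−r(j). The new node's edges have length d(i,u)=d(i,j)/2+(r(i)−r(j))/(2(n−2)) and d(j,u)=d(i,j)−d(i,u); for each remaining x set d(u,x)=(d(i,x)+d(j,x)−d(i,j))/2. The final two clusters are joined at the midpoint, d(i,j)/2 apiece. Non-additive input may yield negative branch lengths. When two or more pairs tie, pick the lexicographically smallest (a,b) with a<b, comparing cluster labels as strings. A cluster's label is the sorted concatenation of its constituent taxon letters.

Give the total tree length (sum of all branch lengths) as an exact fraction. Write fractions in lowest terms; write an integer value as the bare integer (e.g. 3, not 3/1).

1. join H+V (d=8, Q=-125) ⇒ HV; edges |H|=47/6, |V|=1/6
  updated: d(A,HV)=18, d(HV,Q)=19, d(HV,U)=35/2
2. join A+HV (d=18, Q=-111/2) ⇒ AHV; edges |A|=37/8, |HV|=107/8
  updated: d(AHV,Q)=4, d(AHV,U)=23/4
3. join AHV+Q (d=4, Q=-51/4) ⇒ AHQV; edges |AHV|=27/8, |Q|=5/8
  updated: d(AHQV,U)=19/8
4. join AHQV+U (d=19/8) ⇒ AHQUV; edges |AHQV|=19/16, |U|=19/16
final tree: (((A:37/8,(H:47/6,V:1/6):107/8):27/8,Q:5/8):19/16,U:19/16)
total length: 259/8

259/8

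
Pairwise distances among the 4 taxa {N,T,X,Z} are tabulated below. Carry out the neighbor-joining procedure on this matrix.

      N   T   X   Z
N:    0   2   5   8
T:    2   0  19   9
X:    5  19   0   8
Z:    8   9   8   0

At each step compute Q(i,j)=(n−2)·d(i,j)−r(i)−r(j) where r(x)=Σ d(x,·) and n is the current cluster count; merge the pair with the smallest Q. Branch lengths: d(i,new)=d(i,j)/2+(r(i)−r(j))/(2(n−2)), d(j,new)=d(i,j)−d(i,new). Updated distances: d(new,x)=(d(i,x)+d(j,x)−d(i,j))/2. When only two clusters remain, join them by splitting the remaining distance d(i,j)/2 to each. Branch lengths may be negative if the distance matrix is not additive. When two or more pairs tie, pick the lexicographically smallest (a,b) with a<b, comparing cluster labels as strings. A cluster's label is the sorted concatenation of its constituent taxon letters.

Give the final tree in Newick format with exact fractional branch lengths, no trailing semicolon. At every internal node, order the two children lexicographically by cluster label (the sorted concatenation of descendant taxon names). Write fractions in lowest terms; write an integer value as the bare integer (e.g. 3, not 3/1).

1. join N+T (d=2, Q=-41) ⇒ NT; edges |N|=-11/4, |T|=19/4
  updated: d(NT,X)=11, d(NT,Z)=15/2
2. join NT+X (d=11, Q=-53/2) ⇒ NTX; edges |NT|=21/4, |X|=23/4
  updated: d(NTX,Z)=9/4
3. join NTX+Z (d=9/4) ⇒ NTXZ; edges |NTX|=9/8, |Z|=9/8
final tree: (((N:-11/4,T:19/4):21/4,X:23/4):9/8,Z:9/8)
total length: 61/4

(((N:-11/4,T:19/4):21/4,X:23/4):9/8,Z:9/8)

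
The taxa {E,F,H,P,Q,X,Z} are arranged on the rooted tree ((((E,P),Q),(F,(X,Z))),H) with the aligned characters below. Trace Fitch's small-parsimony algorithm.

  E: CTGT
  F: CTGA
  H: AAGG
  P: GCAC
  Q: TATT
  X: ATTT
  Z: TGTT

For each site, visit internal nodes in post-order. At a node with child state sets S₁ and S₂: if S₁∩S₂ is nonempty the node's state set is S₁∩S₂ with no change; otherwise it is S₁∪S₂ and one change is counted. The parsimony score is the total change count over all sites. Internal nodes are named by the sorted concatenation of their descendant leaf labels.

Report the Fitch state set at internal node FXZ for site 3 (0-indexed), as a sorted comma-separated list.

A,T

[col 0] EP: children E:{C}, P:{G} ∪→ {C,G}; cost 1
[col 0] EPQ: children EP:{C,G}, Q:{T} ∪→ {C,G,T}; cost 1
[col 0] XZ: children X:{A}, Z:{T} ∪→ {A,T}; cost 1
[col 0] FXZ: children F:{C}, XZ:{A,T} ∪→ {A,C,T}; cost 1
[col 0] EFPQXZ: children EPQ:{C,G,T}, FXZ:{A,C,T} ∩→ {C,T}; cost 0
[col 0] EFHPQXZ: children EFPQXZ:{C,T}, H:{A} ∪→ {A,C,T}; cost 1
[col 1] EP: children E:{T}, P:{C} ∪→ {C,T}; cost 1
[col 1] EPQ: children EP:{C,T}, Q:{A} ∪→ {A,C,T}; cost 1
[col 1] XZ: children X:{T}, Z:{G} ∪→ {G,T}; cost 1
[col 1] FXZ: children F:{T}, XZ:{G,T} ∩→ {T}; cost 0
[col 1] EFPQXZ: children EPQ:{A,C,T}, FXZ:{T} ∩→ {T}; cost 0
[col 1] EFHPQXZ: children EFPQXZ:{T}, H:{A} ∪→ {A,T}; cost 1
[col 2] EP: children E:{G}, P:{A} ∪→ {A,G}; cost 1
[col 2] EPQ: children EP:{A,G}, Q:{T} ∪→ {A,G,T}; cost 1
[col 2] XZ: children X:{T}, Z:{T} ∩→ {T}; cost 0
[col 2] FXZ: children F:{G}, XZ:{T} ∪→ {G,T}; cost 1
[col 2] EFPQXZ: children EPQ:{A,G,T}, FXZ:{G,T} ∩→ {G,T}; cost 0
[col 2] EFHPQXZ: children EFPQXZ:{G,T}, H:{G} ∩→ {G}; cost 0
[col 3] EP: children E:{T}, P:{C} ∪→ {C,T}; cost 1
[col 3] EPQ: children EP:{C,T}, Q:{T} ∩→ {T}; cost 0
[col 3] XZ: children X:{T}, Z:{T} ∩→ {T}; cost 0
[col 3] FXZ: children F:{A}, XZ:{T} ∪→ {A,T}; cost 1
[col 3] EFPQXZ: children EPQ:{T}, FXZ:{A,T} ∩→ {T}; cost 0
[col 3] EFHPQXZ: children EFPQXZ:{T}, H:{G} ∪→ {G,T}; cost 1
per-site changes: [5, 4, 3, 3]; total = 15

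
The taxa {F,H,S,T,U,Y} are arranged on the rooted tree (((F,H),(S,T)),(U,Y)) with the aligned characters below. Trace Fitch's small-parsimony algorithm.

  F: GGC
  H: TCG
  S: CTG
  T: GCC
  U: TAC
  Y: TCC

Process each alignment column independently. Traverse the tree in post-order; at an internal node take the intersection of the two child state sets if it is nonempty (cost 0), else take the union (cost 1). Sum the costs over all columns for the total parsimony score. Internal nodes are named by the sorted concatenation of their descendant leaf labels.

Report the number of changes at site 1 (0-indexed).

[col 0] FH: children F:{G}, H:{T} ∪→ {G,T}; cost 1
[col 0] ST: children S:{C}, T:{G} ∪→ {C,G}; cost 1
[col 0] FHST: children FH:{G,T}, ST:{C,G} ∩→ {G}; cost 0
[col 0] UY: children U:{T}, Y:{T} ∩→ {T}; cost 0
[col 0] FHSTUY: children FHST:{G}, UY:{T} ∪→ {G,T}; cost 1
[col 1] FH: children F:{G}, H:{C} ∪→ {C,G}; cost 1
[col 1] ST: children S:{T}, T:{C} ∪→ {C,T}; cost 1
[col 1] FHST: children FH:{C,G}, ST:{C,T} ∩→ {C}; cost 0
[col 1] UY: children U:{A}, Y:{C} ∪→ {A,C}; cost 1
[col 1] FHSTUY: children FHST:{C}, UY:{A,C} ∩→ {C}; cost 0
[col 2] FH: children F:{C}, H:{G} ∪→ {C,G}; cost 1
[col 2] ST: children S:{G}, T:{C} ∪→ {C,G}; cost 1
[col 2] FHST: children FH:{C,G}, ST:{C,G} ∩→ {C,G}; cost 0
[col 2] UY: children U:{C}, Y:{C} ∩→ {C}; cost 0
[col 2] FHSTUY: children FHST:{C,G}, UY:{C} ∩→ {C}; cost 0
per-site changes: [3, 3, 2]; total = 8

3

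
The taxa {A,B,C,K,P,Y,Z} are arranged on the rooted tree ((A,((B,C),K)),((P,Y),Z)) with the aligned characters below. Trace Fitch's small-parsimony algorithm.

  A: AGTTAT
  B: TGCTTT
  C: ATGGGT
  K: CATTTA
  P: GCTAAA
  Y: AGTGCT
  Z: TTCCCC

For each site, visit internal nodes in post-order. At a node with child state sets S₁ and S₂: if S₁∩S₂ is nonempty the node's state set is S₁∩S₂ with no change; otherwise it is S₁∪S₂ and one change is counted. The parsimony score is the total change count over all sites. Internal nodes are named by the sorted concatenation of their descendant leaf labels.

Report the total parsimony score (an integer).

22

[col 0] BC: children B:{T}, C:{A} ∪→ {A,T}; cost 1
[col 0] BCK: children BC:{A,T}, K:{C} ∪→ {A,C,T}; cost 1
[col 0] ABCK: children A:{A}, BCK:{A,C,T} ∩→ {A}; cost 0
[col 0] PY: children P:{G}, Y:{A} ∪→ {A,G}; cost 1
[col 0] PYZ: children PY:{A,G}, Z:{T} ∪→ {A,G,T}; cost 1
[col 0] ABCKPYZ: children ABCK:{A}, PYZ:{A,G,T} ∩→ {A}; cost 0
[col 1] BC: children B:{G}, C:{T} ∪→ {G,T}; cost 1
[col 1] BCK: children BC:{G,T}, K:{A} ∪→ {A,G,T}; cost 1
[col 1] ABCK: children A:{G}, BCK:{A,G,T} ∩→ {G}; cost 0
[col 1] PY: children P:{C}, Y:{G} ∪→ {C,G}; cost 1
[col 1] PYZ: children PY:{C,G}, Z:{T} ∪→ {C,G,T}; cost 1
[col 1] ABCKPYZ: children ABCK:{G}, PYZ:{C,G,T} ∩→ {G}; cost 0
[col 2] BC: children B:{C}, C:{G} ∪→ {C,G}; cost 1
[col 2] BCK: children BC:{C,G}, K:{T} ∪→ {C,G,T}; cost 1
[col 2] ABCK: children A:{T}, BCK:{C,G,T} ∩→ {T}; cost 0
[col 2] PY: children P:{T}, Y:{T} ∩→ {T}; cost 0
[col 2] PYZ: children PY:{T}, Z:{C} ∪→ {C,T}; cost 1
[col 2] ABCKPYZ: children ABCK:{T}, PYZ:{C,T} ∩→ {T}; cost 0
[col 3] BC: children B:{T}, C:{G} ∪→ {G,T}; cost 1
[col 3] BCK: children BC:{G,T}, K:{T} ∩→ {T}; cost 0
[col 3] ABCK: children A:{T}, BCK:{T} ∩→ {T}; cost 0
[col 3] PY: children P:{A}, Y:{G} ∪→ {A,G}; cost 1
[col 3] PYZ: children PY:{A,G}, Z:{C} ∪→ {A,C,G}; cost 1
[col 3] ABCKPYZ: children ABCK:{T}, PYZ:{A,C,G} ∪→ {A,C,G,T}; cost 1
[col 4] BC: children B:{T}, C:{G} ∪→ {G,T}; cost 1
[col 4] BCK: children BC:{G,T}, K:{T} ∩→ {T}; cost 0
[col 4] ABCK: children A:{A}, BCK:{T} ∪→ {A,T}; cost 1
[col 4] PY: children P:{A}, Y:{C} ∪→ {A,C}; cost 1
[col 4] PYZ: children PY:{A,C}, Z:{C} ∩→ {C}; cost 0
[col 4] ABCKPYZ: children ABCK:{A,T}, PYZ:{C} ∪→ {A,C,T}; cost 1
[col 5] BC: children B:{T}, C:{T} ∩→ {T}; cost 0
[col 5] BCK: children BC:{T}, K:{A} ∪→ {A,T}; cost 1
[col 5] ABCK: children A:{T}, BCK:{A,T} ∩→ {T}; cost 0
[col 5] PY: children P:{A}, Y:{T} ∪→ {A,T}; cost 1
[col 5] PYZ: children PY:{A,T}, Z:{C} ∪→ {A,C,T}; cost 1
[col 5] ABCKPYZ: children ABCK:{T}, PYZ:{A,C,T} ∩→ {T}; cost 0
per-site changes: [4, 4, 3, 4, 4, 3]; total = 22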